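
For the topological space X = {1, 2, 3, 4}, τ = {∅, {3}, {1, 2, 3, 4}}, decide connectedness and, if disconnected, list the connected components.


(X, τ) is connected.

Find clopen sets (U ∈ τ with X ∖ U ∈ τ):
  U = ∅, X ∖ U = {1, 2, 3, 4} — both open, so U is clopen.
  U = {1, 2, 3, 4}, X ∖ U = ∅ — both open, so U is clopen.
Only trivial clopens (∅ and X) exist, so (X, τ) is connected.
Compute connected components by grouping points that agree on all clopens:
  component: {1, 2, 3, 4}


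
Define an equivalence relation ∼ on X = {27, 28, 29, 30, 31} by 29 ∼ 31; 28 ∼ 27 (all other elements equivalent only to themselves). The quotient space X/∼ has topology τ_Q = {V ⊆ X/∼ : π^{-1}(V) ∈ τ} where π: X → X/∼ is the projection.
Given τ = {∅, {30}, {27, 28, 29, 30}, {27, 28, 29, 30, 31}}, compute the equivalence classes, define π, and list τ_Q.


X/∼ = {[27=28], [29=31], [30]}; |τ_Q| = 3.

Equivalence classes: [27=28], [29=31], [30].
Quotient map π: X → X/∼ sends 27 ↦ [27=28], 28 ↦ [27=28], 29 ↦ [29=31], 30 ↦ [30], 31 ↦ [29=31].
For each subset V ⊆ X/∼, compute π^{-1}(V) ⊆ X and check whether π^{-1}(V) ∈ τ. V is open in τ_Q iff π^{-1}(V) ∈ τ.
  V = {}: π^{-1}(V) = ∅ ∈ τ ✓.
  V = {[27=28]}: π^{-1}(V) = {27, 28} ∉ τ ✗.
  V = {[29=31]}: π^{-1}(V) = {29, 31} ∉ τ ✗.
  V = {[27=28], [29=31]}: π^{-1}(V) = {27, 28, 29, 31} ∉ τ ✗.
  V = {[30]}: π^{-1}(V) = {30} ∈ τ ✓.
  V = {[27=28], [30]}: π^{-1}(V) = {27, 28, 30} ∉ τ ✗.
  V = {[29=31], [30]}: π^{-1}(V) = {29, 30, 31} ∉ τ ✗.
  V = {[27=28], [29=31], [30]}: π^{-1}(V) = {27, 28, 29, 30, 31} ∈ τ ✓.
Open sets in the quotient: τ_Q = {{}, {[30]}, {[27=28], [29=31], [30]}} (3 elements).


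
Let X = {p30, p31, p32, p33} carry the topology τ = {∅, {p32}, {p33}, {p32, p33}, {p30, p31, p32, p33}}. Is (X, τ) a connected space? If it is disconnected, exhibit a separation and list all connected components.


(X, τ) is connected.

Find clopen sets (U ∈ τ with X ∖ U ∈ τ):
  U = ∅, X ∖ U = {p30, p31, p32, p33} — both open, so U is clopen.
  U = {p30, p31, p32, p33}, X ∖ U = ∅ — both open, so U is clopen.
Only trivial clopens (∅ and X) exist, so (X, τ) is connected.
Compute connected components by grouping points that agree on all clopens:
  component: {p30, p31, p32, p33}


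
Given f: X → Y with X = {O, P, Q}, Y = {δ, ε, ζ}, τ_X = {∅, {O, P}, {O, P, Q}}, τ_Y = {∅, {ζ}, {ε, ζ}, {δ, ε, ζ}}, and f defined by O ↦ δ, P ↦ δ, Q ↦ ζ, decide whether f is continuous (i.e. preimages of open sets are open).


f is NOT continuous.

Compute f^{-1}(U) for each U ∈ τ_Y:
  U = ∅: f^{-1}(U) = ∅ ∈ τ_X ✓.
  U = {ζ}: f^{-1}(U) = {Q} ∉ τ_X ✗.
  U = {ε, ζ}: f^{-1}(U) = {Q} ∉ τ_X ✗.
  U = {δ, ε, ζ}: f^{-1}(U) = {O, P, Q} ∈ τ_X ✓.
Found U = {ζ} with f^{-1}(U) = {Q} not in τ_X. Therefore f is NOT continuous.


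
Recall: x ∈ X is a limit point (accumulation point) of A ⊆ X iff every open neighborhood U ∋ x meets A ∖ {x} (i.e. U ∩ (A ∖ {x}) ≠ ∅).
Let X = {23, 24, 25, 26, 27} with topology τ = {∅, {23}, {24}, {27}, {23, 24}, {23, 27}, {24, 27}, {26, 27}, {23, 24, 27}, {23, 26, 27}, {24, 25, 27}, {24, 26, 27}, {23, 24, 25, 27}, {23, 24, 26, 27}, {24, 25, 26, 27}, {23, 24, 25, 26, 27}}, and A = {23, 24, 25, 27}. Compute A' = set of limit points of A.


A' = {25, 26}

For each x ∈ X, list the open sets U ∈ τ with x ∈ U, then check whether U ∩ (A ∖ {x}) ≠ ∅ for every such U.
  x = 23: open {23} ∋ x has {23} ∩ (A ∖ {23}) = ∅, so x is NOT a limit point.
  x = 24: open {24} ∋ x has {24} ∩ (A ∖ {24}) = ∅, so x is NOT a limit point.
  x = 25: opens ∋ x are {24, 25, 27}, {23, 24, 25, 27}, {24, 25, 26, 27}, {23, 24, 25, 26, 27}; each meets A ∖ {25}, so x IS a limit point.
  x = 26: opens ∋ x are {26, 27}, {23, 26, 27}, {24, 26, 27}, {23, 24, 26, 27}, {24, 25, 26, 27}, {23, 24, 25, 26, 27}; each meets A ∖ {26}, so x IS a limit point.
  x = 27: open {27} ∋ x has {27} ∩ (A ∖ {27}) = ∅, so x is NOT a limit point.
Collecting: A' = {25, 26}.


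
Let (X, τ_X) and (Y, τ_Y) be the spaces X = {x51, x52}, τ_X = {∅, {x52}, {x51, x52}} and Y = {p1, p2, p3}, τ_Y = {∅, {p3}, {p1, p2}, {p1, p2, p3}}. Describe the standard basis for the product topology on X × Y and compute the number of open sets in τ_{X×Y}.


Basis B = {∅ × ∅, {x52} × {p3}, {x51, x52} × {p3}, {x52} × {p1, p2}, {x52} × {p1, p2, p3}, {x51, x52} × {p1, p2}, {x51, x52} × {p1, p2, p3}}; |τ_{X×Y}| = 9.

Enumerate products U × V with U ∈ τ_X, V ∈ τ_Y (deduplicated):
  ∅ × ∅ = {} (∅)
  {x52} × {p3} = {(x52,p3)}
  {x51, x52} × {p3} = {(x51,p3), (x52,p3)}
  {x52} × {p1, p2} = {(x52,p1), (x52,p2)}
  {x52} × {p1, p2, p3} = {(x52,p1), (x52,p2), (x52,p3)}
  {x51, x52} × {p1, p2} = {(x51,p1), (x51,p2), (x52,p1), (x52,p2)}
  {x51, x52} × {p1, p2, p3} = {(x51,p1), (x51,p2), (x51,p3), (x52,p1), (x52,p2), (x52,p3)}
These 7 distinct sets form the basis B.
Close under arbitrary unions to get τ_{X×Y}; counting gives |τ_{X×Y}| = 9.


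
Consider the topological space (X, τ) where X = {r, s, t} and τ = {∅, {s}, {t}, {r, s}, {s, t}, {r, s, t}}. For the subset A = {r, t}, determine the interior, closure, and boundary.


int(A) = {t}, cl(A) = {r, t}, ∂A = {r}.

Closed sets in (X, τ) are complements of opens:
  closed(X, τ) = {∅, {r}, {t}, {r, s}, {r, t}, {r, s, t}}.
int(A) = ⋃ {U ∈ τ : U ⊆ A}. Opens contained in A: ∅, {t}.
Taking the union of these: int(A) = {t}.
cl(A) = ⋂ {C closed : A ⊆ C}. Closed sets containing A: {r, t}, {r, s, t}.
Intersecting these: cl(A) = {r, t}.
∂A = cl(A) ∖ int(A) = {r, t} ∖ {t} = {r}.


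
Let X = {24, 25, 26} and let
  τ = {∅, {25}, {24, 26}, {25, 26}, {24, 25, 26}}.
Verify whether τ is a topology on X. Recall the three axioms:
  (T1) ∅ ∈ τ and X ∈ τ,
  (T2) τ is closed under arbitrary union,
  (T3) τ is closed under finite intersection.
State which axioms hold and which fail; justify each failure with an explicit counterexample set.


τ is NOT a topology on X.

Axiom (T1): ∅ ∈ τ? Yes; X ∈ τ? Yes.
Axiom (T2/T3): check pairwise unions and intersections of members of τ.
Counterexample for (T3): {24, 26} ∩ {25, 26} = {26} ∉ τ. Therefore τ is NOT a topology.


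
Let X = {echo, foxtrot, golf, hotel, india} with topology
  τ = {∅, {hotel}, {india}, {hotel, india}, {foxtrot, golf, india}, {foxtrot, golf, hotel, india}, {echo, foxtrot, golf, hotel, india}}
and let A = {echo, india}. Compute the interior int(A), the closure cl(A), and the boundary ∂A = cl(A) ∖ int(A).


int(A) = {india}, cl(A) = {echo, foxtrot, golf, india}, ∂A = {echo, foxtrot, golf}.

Closed sets in (X, τ) are complements of opens:
  closed(X, τ) = {∅, {echo}, {echo, hotel}, {echo, foxtrot, golf}, {echo, foxtrot, golf, hotel}, {echo, foxtrot, golf, india}, {echo, foxtrot, golf, hotel, india}}.
int(A) = ⋃ {U ∈ τ : U ⊆ A}. Opens contained in A: ∅, {india}.
Taking the union of these: int(A) = {india}.
cl(A) = ⋂ {C closed : A ⊆ C}. Closed sets containing A: {echo, foxtrot, golf, india}, {echo, foxtrot, golf, hotel, india}.
Intersecting these: cl(A) = {echo, foxtrot, golf, india}.
∂A = cl(A) ∖ int(A) = {echo, foxtrot, golf, india} ∖ {india} = {echo, foxtrot, golf}.


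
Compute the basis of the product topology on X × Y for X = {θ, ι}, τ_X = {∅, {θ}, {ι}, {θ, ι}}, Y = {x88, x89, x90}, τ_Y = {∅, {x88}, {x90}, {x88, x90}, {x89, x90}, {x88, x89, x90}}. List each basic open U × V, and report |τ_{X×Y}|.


Basis B = {∅ × ∅, {θ} × {x88}, {θ} × {x90}, {ι} × {x88}, {ι} × {x90}, {θ} × {x88, x90}, {θ, ι} × {x88}, {θ} × {x89, x90}, {θ, ι} × {x90}, {ι} × {x88, x90}, {ι} × {x89, x90}, {θ} × {x88, x89, x90}, {ι} × {x88, x89, x90}, {θ, ι} × {x88, x90}, {θ, ι} × {x89, x90}, {θ, ι} × {x88, x89, x90}}; |τ_{X×Y}| = 36.

Enumerate products U × V with U ∈ τ_X, V ∈ τ_Y (deduplicated):
  ∅ × ∅ = {} (∅)
  {θ} × {x88} = {(θ,x88)}
  {θ} × {x90} = {(θ,x90)}
  {ι} × {x88} = {(ι,x88)}
  {ι} × {x90} = {(ι,x90)}
  {θ} × {x88, x90} = {(θ,x88), (θ,x90)}
  {θ, ι} × {x88} = {(θ,x88), (ι,x88)}
  {θ} × {x89, x90} = {(θ,x89), (θ,x90)}
  {θ, ι} × {x90} = {(θ,x90), (ι,x90)}
  {ι} × {x88, x90} = {(ι,x88), (ι,x90)}
  {ι} × {x89, x90} = {(ι,x89), (ι,x90)}
  {θ} × {x88, x89, x90} = {(θ,x88), (θ,x89), (θ,x90)}
  {ι} × {x88, x89, x90} = {(ι,x88), (ι,x89), (ι,x90)}
  {θ, ι} × {x88, x90} = {(θ,x88), (θ,x90), (ι,x88), (ι,x90)}
  {θ, ι} × {x89, x90} = {(θ,x89), (θ,x90), (ι,x89), (ι,x90)}
  {θ, ι} × {x88, x89, x90} = {(θ,x88), (θ,x89), (θ,x90), (ι,x88), (ι,x89), (ι,x90)}
These 16 distinct sets form the basis B.
Close under arbitrary unions to get τ_{X×Y}; counting gives |τ_{X×Y}| = 36.


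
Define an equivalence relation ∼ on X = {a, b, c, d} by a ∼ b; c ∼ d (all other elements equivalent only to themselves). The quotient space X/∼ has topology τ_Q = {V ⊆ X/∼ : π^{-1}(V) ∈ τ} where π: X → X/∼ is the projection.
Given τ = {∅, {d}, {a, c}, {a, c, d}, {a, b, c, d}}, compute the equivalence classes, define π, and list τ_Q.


X/∼ = {[a=b], [c=d]}; |τ_Q| = 2.

Equivalence classes: [a=b], [c=d].
Quotient map π: X → X/∼ sends a ↦ [a=b], b ↦ [a=b], c ↦ [c=d], d ↦ [c=d].
For each subset V ⊆ X/∼, compute π^{-1}(V) ⊆ X and check whether π^{-1}(V) ∈ τ. V is open in τ_Q iff π^{-1}(V) ∈ τ.
  V = {}: π^{-1}(V) = ∅ ∈ τ ✓.
  V = {[a=b]}: π^{-1}(V) = {a, b} ∉ τ ✗.
  V = {[c=d]}: π^{-1}(V) = {c, d} ∉ τ ✗.
  V = {[a=b], [c=d]}: π^{-1}(V) = {a, b, c, d} ∈ τ ✓.
Open sets in the quotient: τ_Q = {{}, {[a=b], [c=d]}} (2 elements).


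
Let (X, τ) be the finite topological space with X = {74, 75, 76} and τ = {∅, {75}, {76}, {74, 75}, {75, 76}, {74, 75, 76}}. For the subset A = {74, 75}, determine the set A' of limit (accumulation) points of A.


A' = {74}

For each x ∈ X, list the open sets U ∈ τ with x ∈ U, then check whether U ∩ (A ∖ {x}) ≠ ∅ for every such U.
  x = 74: opens ∋ x are {74, 75}, {74, 75, 76}; each meets A ∖ {74}, so x IS a limit point.
  x = 75: open {75} ∋ x has {75} ∩ (A ∖ {75}) = ∅, so x is NOT a limit point.
  x = 76: open {76} ∋ x has {76} ∩ (A ∖ {76}) = ∅, so x is NOT a limit point.
Collecting: A' = {74}.


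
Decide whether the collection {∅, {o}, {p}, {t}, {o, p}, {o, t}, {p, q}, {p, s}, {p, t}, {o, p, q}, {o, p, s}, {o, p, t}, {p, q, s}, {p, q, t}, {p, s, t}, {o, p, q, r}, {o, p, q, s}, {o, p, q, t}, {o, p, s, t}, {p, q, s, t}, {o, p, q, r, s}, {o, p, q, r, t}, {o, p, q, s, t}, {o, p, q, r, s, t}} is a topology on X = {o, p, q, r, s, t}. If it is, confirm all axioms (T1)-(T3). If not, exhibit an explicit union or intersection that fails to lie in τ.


τ IS a topology on X.

Axiom (T1): ∅ ∈ τ? Yes; X ∈ τ? Yes.
Axiom (T2/T3): check pairwise unions and intersections of members of τ.
All pairwise intersections and unions checked — each lies in τ. Therefore τ satisfies (T1), (T2), (T3): it IS a topology on X.


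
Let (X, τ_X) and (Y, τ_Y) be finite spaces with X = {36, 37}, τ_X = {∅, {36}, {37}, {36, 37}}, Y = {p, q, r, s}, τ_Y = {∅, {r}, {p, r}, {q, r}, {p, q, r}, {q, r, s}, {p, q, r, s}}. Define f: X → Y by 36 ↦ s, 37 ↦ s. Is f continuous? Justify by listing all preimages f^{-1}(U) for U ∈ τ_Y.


f IS continuous.

Compute f^{-1}(U) for each U ∈ τ_Y:
  U = ∅: f^{-1}(U) = ∅ ∈ τ_X ✓.
  U = {r}: f^{-1}(U) = ∅ ∈ τ_X ✓.
  U = {p, r}: f^{-1}(U) = ∅ ∈ τ_X ✓.
  U = {q, r}: f^{-1}(U) = ∅ ∈ τ_X ✓.
  U = {p, q, r}: f^{-1}(U) = ∅ ∈ τ_X ✓.
  U = {q, r, s}: f^{-1}(U) = {36, 37} ∈ τ_X ✓.
  U = {p, q, r, s}: f^{-1}(U) = {36, 37} ∈ τ_X ✓.
Every preimage lies in τ_X, so f IS continuous.


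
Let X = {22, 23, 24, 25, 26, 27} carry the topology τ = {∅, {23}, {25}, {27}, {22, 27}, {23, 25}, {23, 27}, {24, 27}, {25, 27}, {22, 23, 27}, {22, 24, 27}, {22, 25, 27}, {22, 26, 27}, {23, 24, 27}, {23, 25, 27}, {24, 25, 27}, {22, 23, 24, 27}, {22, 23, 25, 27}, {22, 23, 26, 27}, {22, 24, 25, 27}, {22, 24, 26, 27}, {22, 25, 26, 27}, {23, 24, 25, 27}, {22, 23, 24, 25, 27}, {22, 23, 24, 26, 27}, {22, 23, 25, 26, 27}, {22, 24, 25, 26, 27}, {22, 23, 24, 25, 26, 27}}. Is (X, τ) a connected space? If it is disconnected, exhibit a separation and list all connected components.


(X, τ) is disconnected; components = [{23}, {25}, {22, 24, 26, 27}].

Find clopen sets (U ∈ τ with X ∖ U ∈ τ):
  U = ∅, X ∖ U = {22, 23, 24, 25, 26, 27} — both open, so U is clopen.
  U = {23}, X ∖ U = {22, 24, 25, 26, 27} — both open, so U is clopen.
  U = {25}, X ∖ U = {22, 23, 24, 26, 27} — both open, so U is clopen.
  U = {23, 25}, X ∖ U = {22, 24, 26, 27} — both open, so U is clopen.
  U = {22, 24, 26, 27}, X ∖ U = {23, 25} — both open, so U is clopen.
  U = {22, 23, 24, 26, 27}, X ∖ U = {25} — both open, so U is clopen.
  U = {22, 24, 25, 26, 27}, X ∖ U = {23} — both open, so U is clopen.
  U = {22, 23, 24, 25, 26, 27}, X ∖ U = ∅ — both open, so U is clopen.
Nontrivial clopen(s) exist: e.g. {25}. So (X, τ) is disconnected.
Compute connected components by grouping points that agree on all clopens:
  component: {23}
  component: {25}
  component: {22, 24, 26, 27}


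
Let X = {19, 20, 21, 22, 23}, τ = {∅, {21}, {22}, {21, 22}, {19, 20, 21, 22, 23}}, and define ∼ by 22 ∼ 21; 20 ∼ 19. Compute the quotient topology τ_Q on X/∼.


X/∼ = {[19=20], [21=22], [23]}; |τ_Q| = 3.

Equivalence classes: [19=20], [21=22], [23].
Quotient map π: X → X/∼ sends 19 ↦ [19=20], 20 ↦ [19=20], 21 ↦ [21=22], 22 ↦ [21=22], 23 ↦ [23].
For each subset V ⊆ X/∼, compute π^{-1}(V) ⊆ X and check whether π^{-1}(V) ∈ τ. V is open in τ_Q iff π^{-1}(V) ∈ τ.
  V = {}: π^{-1}(V) = ∅ ∈ τ ✓.
  V = {[19=20]}: π^{-1}(V) = {19, 20} ∉ τ ✗.
  V = {[21=22]}: π^{-1}(V) = {21, 22} ∈ τ ✓.
  V = {[19=20], [21=22]}: π^{-1}(V) = {19, 20, 21, 22} ∉ τ ✗.
  V = {[23]}: π^{-1}(V) = {23} ∉ τ ✗.
  V = {[19=20], [23]}: π^{-1}(V) = {19, 20, 23} ∉ τ ✗.
  V = {[21=22], [23]}: π^{-1}(V) = {21, 22, 23} ∉ τ ✗.
  V = {[19=20], [21=22], [23]}: π^{-1}(V) = {19, 20, 21, 22, 23} ∈ τ ✓.
Open sets in the quotient: τ_Q = {{}, {[21=22]}, {[19=20], [21=22], [23]}} (3 elements).


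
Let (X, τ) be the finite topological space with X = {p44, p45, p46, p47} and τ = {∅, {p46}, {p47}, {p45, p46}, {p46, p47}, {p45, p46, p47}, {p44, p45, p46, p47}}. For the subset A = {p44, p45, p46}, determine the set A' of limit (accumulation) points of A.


A' = {p44, p45}

For each x ∈ X, list the open sets U ∈ τ with x ∈ U, then check whether U ∩ (A ∖ {x}) ≠ ∅ for every such U.
  x = p44: opens ∋ x are {p44, p45, p46, p47}; each meets A ∖ {p44}, so x IS a limit point.
  x = p45: opens ∋ x are {p45, p46}, {p45, p46, p47}, {p44, p45, p46, p47}; each meets A ∖ {p45}, so x IS a limit point.
  x = p46: open {p46} ∋ x has {p46} ∩ (A ∖ {p46}) = ∅, so x is NOT a limit point.
  x = p47: open {p47} ∋ x has {p47} ∩ (A ∖ {p47}) = ∅, so x is NOT a limit point.
Collecting: A' = {p44, p45}.


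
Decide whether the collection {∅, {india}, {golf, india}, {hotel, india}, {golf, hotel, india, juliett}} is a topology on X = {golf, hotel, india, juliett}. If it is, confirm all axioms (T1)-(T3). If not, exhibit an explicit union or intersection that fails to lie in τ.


τ is NOT a topology on X.

Axiom (T1): ∅ ∈ τ? Yes; X ∈ τ? Yes.
Axiom (T2/T3): check pairwise unions and intersections of members of τ.
Counterexample for (T2): {golf, india} ∪ {hotel, india} = {golf, hotel, india} ∉ τ. Therefore τ is NOT a topology.


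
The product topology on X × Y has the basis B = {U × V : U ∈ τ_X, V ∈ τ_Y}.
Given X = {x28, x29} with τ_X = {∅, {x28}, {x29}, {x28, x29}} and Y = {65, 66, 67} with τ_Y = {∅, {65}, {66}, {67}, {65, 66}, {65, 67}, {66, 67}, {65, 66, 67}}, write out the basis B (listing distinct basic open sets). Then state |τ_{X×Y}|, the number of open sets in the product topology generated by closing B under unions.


Basis B = {∅ × ∅, {x28} × {65}, {x28} × {66}, {x28} × {67}, {x29} × {65}, {x29} × {66}, {x29} × {67}, {x28} × {65, 66}, {x28} × {65, 67}, {x28, x29} × {65}, {x28} × {66, 67}, {x28, x29} × {66}, {x28, x29} × {67}, {x29} × {65, 66}, {x29} × {65, 67}, {x29} × {66, 67}, {x28} × {65, 66, 67}, {x29} × {65, 66, 67}, {x28, x29} × {65, 66}, {x28, x29} × {65, 67}, {x28, x29} × {66, 67}, {x28, x29} × {65, 66, 67}}; |τ_{X×Y}| = 64.

Enumerate products U × V with U ∈ τ_X, V ∈ τ_Y (deduplicated):
  ∅ × ∅ = {} (∅)
  {x28} × {65} = {(x28,65)}
  {x28} × {66} = {(x28,66)}
  {x28} × {67} = {(x28,67)}
  {x29} × {65} = {(x29,65)}
  {x29} × {66} = {(x29,66)}
  {x29} × {67} = {(x29,67)}
  {x28} × {65, 66} = {(x28,65), (x28,66)}
  {x28} × {65, 67} = {(x28,65), (x28,67)}
  {x28, x29} × {65} = {(x28,65), (x29,65)}
  {x28} × {66, 67} = {(x28,66), (x28,67)}
  {x28, x29} × {66} = {(x28,66), (x29,66)}
  {x28, x29} × {67} = {(x28,67), (x29,67)}
  {x29} × {65, 66} = {(x29,65), (x29,66)}
  {x29} × {65, 67} = {(x29,65), (x29,67)}
  {x29} × {66, 67} = {(x29,66), (x29,67)}
  {x28} × {65, 66, 67} = {(x28,65), (x28,66), (x28,67)}
  {x29} × {65, 66, 67} = {(x29,65), (x29,66), (x29,67)}
  {x28, x29} × {65, 66} = {(x28,65), (x28,66), (x29,65), (x29,66)}
  {x28, x29} × {65, 67} = {(x28,65), (x28,67), (x29,65), (x29,67)}
  {x28, x29} × {66, 67} = {(x28,66), (x28,67), (x29,66), (x29,67)}
  {x28, x29} × {65, 66, 67} = {(x28,65), (x28,66), (x28,67), (x29,65), (x29,66), (x29,67)}
These 22 distinct sets form the basis B.
Close under arbitrary unions to get τ_{X×Y}; counting gives |τ_{X×Y}| = 64.


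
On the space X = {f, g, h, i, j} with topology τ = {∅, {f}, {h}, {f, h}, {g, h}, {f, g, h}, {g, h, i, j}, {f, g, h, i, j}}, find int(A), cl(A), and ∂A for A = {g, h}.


int(A) = {g, h}, cl(A) = {g, h, i, j}, ∂A = {i, j}.

Closed sets in (X, τ) are complements of opens:
  closed(X, τ) = {∅, {f}, {i, j}, {f, i, j}, {g, i, j}, {f, g, i, j}, {g, h, i, j}, {f, g, h, i, j}}.
int(A) = ⋃ {U ∈ τ : U ⊆ A}. Opens contained in A: ∅, {h}, {g, h}.
Taking the union of these: int(A) = {g, h}.
cl(A) = ⋂ {C closed : A ⊆ C}. Closed sets containing A: {g, h, i, j}, {f, g, h, i, j}.
Intersecting these: cl(A) = {g, h, i, j}.
∂A = cl(A) ∖ int(A) = {g, h, i, j} ∖ {g, h} = {i, j}.


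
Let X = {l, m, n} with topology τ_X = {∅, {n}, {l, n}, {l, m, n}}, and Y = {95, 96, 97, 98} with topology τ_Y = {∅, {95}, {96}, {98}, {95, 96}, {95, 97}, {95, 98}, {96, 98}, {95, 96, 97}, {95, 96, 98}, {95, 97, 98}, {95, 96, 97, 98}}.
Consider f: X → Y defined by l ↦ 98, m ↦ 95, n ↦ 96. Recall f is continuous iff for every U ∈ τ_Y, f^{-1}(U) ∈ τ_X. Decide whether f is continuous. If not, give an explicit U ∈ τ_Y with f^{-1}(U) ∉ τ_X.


f is NOT continuous.

Compute f^{-1}(U) for each U ∈ τ_Y:
  U = ∅: f^{-1}(U) = ∅ ∈ τ_X ✓.
  U = {95}: f^{-1}(U) = {m} ∉ τ_X ✗.
  U = {96}: f^{-1}(U) = {n} ∈ τ_X ✓.
  U = {98}: f^{-1}(U) = {l} ∉ τ_X ✗.
  U = {95, 96}: f^{-1}(U) = {m, n} ∉ τ_X ✗.
  U = {95, 97}: f^{-1}(U) = {m} ∉ τ_X ✗.
  U = {95, 98}: f^{-1}(U) = {l, m} ∉ τ_X ✗.
  U = {96, 98}: f^{-1}(U) = {l, n} ∈ τ_X ✓.
  U = {95, 96, 97}: f^{-1}(U) = {m, n} ∉ τ_X ✗.
  U = {95, 96, 98}: f^{-1}(U) = {l, m, n} ∈ τ_X ✓.
  U = {95, 97, 98}: f^{-1}(U) = {l, m} ∉ τ_X ✗.
  U = {95, 96, 97, 98}: f^{-1}(U) = {l, m, n} ∈ τ_X ✓.
Found U = {95} with f^{-1}(U) = {m} not in τ_X. Therefore f is NOT continuous.


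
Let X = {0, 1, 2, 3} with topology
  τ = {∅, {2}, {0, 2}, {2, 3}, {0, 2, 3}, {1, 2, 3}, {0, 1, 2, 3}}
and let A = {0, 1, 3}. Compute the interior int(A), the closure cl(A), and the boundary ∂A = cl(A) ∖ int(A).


int(A) = ∅, cl(A) = {0, 1, 3}, ∂A = {0, 1, 3}.

Closed sets in (X, τ) are complements of opens:
  closed(X, τ) = {∅, {0}, {1}, {0, 1}, {1, 3}, {0, 1, 3}, {0, 1, 2, 3}}.
int(A) = ⋃ {U ∈ τ : U ⊆ A}. Opens contained in A: ∅.
Taking the union of these: int(A) = ∅.
cl(A) = ⋂ {C closed : A ⊆ C}. Closed sets containing A: {0, 1, 3}, {0, 1, 2, 3}.
Intersecting these: cl(A) = {0, 1, 3}.
∂A = cl(A) ∖ int(A) = {0, 1, 3} ∖ ∅ = {0, 1, 3}.


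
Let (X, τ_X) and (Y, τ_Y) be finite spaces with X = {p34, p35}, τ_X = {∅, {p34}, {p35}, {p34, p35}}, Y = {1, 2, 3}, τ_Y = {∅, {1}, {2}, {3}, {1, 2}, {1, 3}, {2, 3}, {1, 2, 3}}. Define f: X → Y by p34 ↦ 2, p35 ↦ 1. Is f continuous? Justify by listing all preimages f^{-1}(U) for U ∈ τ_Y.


f IS continuous.

Compute f^{-1}(U) for each U ∈ τ_Y:
  U = ∅: f^{-1}(U) = ∅ ∈ τ_X ✓.
  U = {1}: f^{-1}(U) = {p35} ∈ τ_X ✓.
  U = {2}: f^{-1}(U) = {p34} ∈ τ_X ✓.
  U = {3}: f^{-1}(U) = ∅ ∈ τ_X ✓.
  U = {1, 2}: f^{-1}(U) = {p34, p35} ∈ τ_X ✓.
  U = {1, 3}: f^{-1}(U) = {p35} ∈ τ_X ✓.
  U = {2, 3}: f^{-1}(U) = {p34} ∈ τ_X ✓.
  U = {1, 2, 3}: f^{-1}(U) = {p34, p35} ∈ τ_X ✓.
Every preimage lies in τ_X, so f IS continuous.


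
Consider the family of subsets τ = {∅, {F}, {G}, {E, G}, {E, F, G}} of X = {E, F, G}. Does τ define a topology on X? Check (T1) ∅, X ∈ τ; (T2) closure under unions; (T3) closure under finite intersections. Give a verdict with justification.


τ is NOT a topology on X.

Axiom (T1): ∅ ∈ τ? Yes; X ∈ τ? Yes.
Axiom (T2/T3): check pairwise unions and intersections of members of τ.
Counterexample for (T2): {F} ∪ {G} = {F, G} ∉ τ. Therefore τ is NOT a topology.


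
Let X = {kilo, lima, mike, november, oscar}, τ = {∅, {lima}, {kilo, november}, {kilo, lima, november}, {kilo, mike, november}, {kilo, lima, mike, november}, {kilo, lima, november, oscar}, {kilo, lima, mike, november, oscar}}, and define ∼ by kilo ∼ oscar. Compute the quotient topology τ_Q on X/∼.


X/∼ = {[kilo=oscar], [lima], [mike], [november]}; |τ_Q| = 4.

Equivalence classes: [kilo=oscar], [lima], [mike], [november].
Quotient map π: X → X/∼ sends kilo ↦ [kilo=oscar], lima ↦ [lima], mike ↦ [mike], november ↦ [november], oscar ↦ [kilo=oscar].
For each subset V ⊆ X/∼, compute π^{-1}(V) ⊆ X and check whether π^{-1}(V) ∈ τ. V is open in τ_Q iff π^{-1}(V) ∈ τ.
  V = {}: π^{-1}(V) = ∅ ∈ τ ✓.
  V = {[kilo=oscar]}: π^{-1}(V) = {kilo, oscar} ∉ τ ✗.
  V = {[lima]}: π^{-1}(V) = {lima} ∈ τ ✓.
  V = {[kilo=oscar], [lima]}: π^{-1}(V) = {kilo, lima, oscar} ∉ τ ✗.
  V = {[mike]}: π^{-1}(V) = {mike} ∉ τ ✗.
  V = {[kilo=oscar], [mike]}: π^{-1}(V) = {kilo, mike, oscar} ∉ τ ✗.
  V = {[lima], [mike]}: π^{-1}(V) = {lima, mike} ∉ τ ✗.
  V = {[kilo=oscar], [lima], [mike]}: π^{-1}(V) = {kilo, lima, mike, oscar} ∉ τ ✗.
  V = {[november]}: π^{-1}(V) = {november} ∉ τ ✗.
  V = {[kilo=oscar], [november]}: π^{-1}(V) = {kilo, november, oscar} ∉ τ ✗.
  V = {[lima], [november]}: π^{-1}(V) = {lima, november} ∉ τ ✗.
  V = {[kilo=oscar], [lima], [november]}: π^{-1}(V) = {kilo, lima, november, oscar} ∈ τ ✓.
  V = {[mike], [november]}: π^{-1}(V) = {mike, november} ∉ τ ✗.
  V = {[kilo=oscar], [mike], [november]}: π^{-1}(V) = {kilo, mike, november, oscar} ∉ τ ✗.
  V = {[lima], [mike], [november]}: π^{-1}(V) = {lima, mike, november} ∉ τ ✗.
  V = {[kilo=oscar], [lima], [mike], [november]}: π^{-1}(V) = {kilo, lima, mike, november, oscar} ∈ τ ✓.
Open sets in the quotient: τ_Q = {{}, {[lima]}, {[kilo=oscar], [lima], [november]}, {[kilo=oscar], [lima], [mike], [november]}} (4 elements).


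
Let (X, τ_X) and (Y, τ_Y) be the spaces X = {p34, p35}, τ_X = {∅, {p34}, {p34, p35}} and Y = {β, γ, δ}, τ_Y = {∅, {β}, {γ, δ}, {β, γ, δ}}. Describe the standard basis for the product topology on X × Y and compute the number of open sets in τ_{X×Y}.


Basis B = {∅ × ∅, {p34} × {β}, {p34, p35} × {β}, {p34} × {γ, δ}, {p34} × {β, γ, δ}, {p34, p35} × {γ, δ}, {p34, p35} × {β, γ, δ}}; |τ_{X×Y}| = 9.

Enumerate products U × V with U ∈ τ_X, V ∈ τ_Y (deduplicated):
  ∅ × ∅ = {} (∅)
  {p34} × {β} = {(p34,β)}
  {p34, p35} × {β} = {(p34,β), (p35,β)}
  {p34} × {γ, δ} = {(p34,γ), (p34,δ)}
  {p34} × {β, γ, δ} = {(p34,β), (p34,γ), (p34,δ)}
  {p34, p35} × {γ, δ} = {(p34,γ), (p34,δ), (p35,γ), (p35,δ)}
  {p34, p35} × {β, γ, δ} = {(p34,β), (p34,γ), (p34,δ), (p35,β), (p35,γ), (p35,δ)}
These 7 distinct sets form the basis B.
Close under arbitrary unions to get τ_{X×Y}; counting gives |τ_{X×Y}| = 9.


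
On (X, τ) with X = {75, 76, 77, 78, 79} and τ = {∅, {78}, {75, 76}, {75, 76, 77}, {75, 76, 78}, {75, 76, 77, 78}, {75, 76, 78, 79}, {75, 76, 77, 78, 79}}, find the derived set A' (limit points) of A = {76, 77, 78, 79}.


A' = {75, 77, 79}

For each x ∈ X, list the open sets U ∈ τ with x ∈ U, then check whether U ∩ (A ∖ {x}) ≠ ∅ for every such U.
  x = 75: opens ∋ x are {75, 76}, {75, 76, 77}, {75, 76, 78}, {75, 76, 77, 78}, {75, 76, 78, 79}, {75, 76, 77, 78, 79}; each meets A ∖ {75}, so x IS a limit point.
  x = 76: open {75, 76} ∋ x has {75, 76} ∩ (A ∖ {76}) = ∅, so x is NOT a limit point.
  x = 77: opens ∋ x are {75, 76, 77}, {75, 76, 77, 78}, {75, 76, 77, 78, 79}; each meets A ∖ {77}, so x IS a limit point.
  x = 78: open {78} ∋ x has {78} ∩ (A ∖ {78}) = ∅, so x is NOT a limit point.
  x = 79: opens ∋ x are {75, 76, 78, 79}, {75, 76, 77, 78, 79}; each meets A ∖ {79}, so x IS a limit point.
Collecting: A' = {75, 77, 79}.


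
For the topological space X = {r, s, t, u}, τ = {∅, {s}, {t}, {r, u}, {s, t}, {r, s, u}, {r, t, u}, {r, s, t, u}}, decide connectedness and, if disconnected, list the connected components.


(X, τ) is disconnected; components = [{s}, {t}, {r, u}].

Find clopen sets (U ∈ τ with X ∖ U ∈ τ):
  U = ∅, X ∖ U = {r, s, t, u} — both open, so U is clopen.
  U = {s}, X ∖ U = {r, t, u} — both open, so U is clopen.
  U = {t}, X ∖ U = {r, s, u} — both open, so U is clopen.
  U = {r, u}, X ∖ U = {s, t} — both open, so U is clopen.
  U = {s, t}, X ∖ U = {r, u} — both open, so U is clopen.
  U = {r, s, u}, X ∖ U = {t} — both open, so U is clopen.
  U = {r, t, u}, X ∖ U = {s} — both open, so U is clopen.
  U = {r, s, t, u}, X ∖ U = ∅ — both open, so U is clopen.
Nontrivial clopen(s) exist: e.g. {t}. So (X, τ) is disconnected.
Compute connected components by grouping points that agree on all clopens:
  component: {s}
  component: {t}
  component: {r, u}


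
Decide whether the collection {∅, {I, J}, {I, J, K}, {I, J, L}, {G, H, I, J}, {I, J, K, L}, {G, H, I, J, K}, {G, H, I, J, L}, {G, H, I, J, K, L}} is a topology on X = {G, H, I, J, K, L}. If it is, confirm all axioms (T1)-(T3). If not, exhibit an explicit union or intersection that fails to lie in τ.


τ IS a topology on X.

Axiom (T1): ∅ ∈ τ? Yes; X ∈ τ? Yes.
Axiom (T2/T3): check pairwise unions and intersections of members of τ.
All pairwise intersections and unions checked — each lies in τ. Therefore τ satisfies (T1), (T2), (T3): it IS a topology on X.


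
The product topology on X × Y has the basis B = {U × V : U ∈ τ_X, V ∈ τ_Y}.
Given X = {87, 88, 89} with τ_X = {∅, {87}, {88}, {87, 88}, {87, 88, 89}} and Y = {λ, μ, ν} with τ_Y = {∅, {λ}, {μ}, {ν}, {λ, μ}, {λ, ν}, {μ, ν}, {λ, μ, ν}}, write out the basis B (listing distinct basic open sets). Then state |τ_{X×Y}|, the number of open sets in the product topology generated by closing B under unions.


Basis B = {∅ × ∅, {87} × {λ}, {87} × {μ}, {87} × {ν}, {88} × {λ}, {88} × {μ}, {88} × {ν}, {87} × {λ, μ}, {87} × {λ, ν}, {87, 88} × {λ}, {87} × {μ, ν}, {87, 88} × {μ}, {87, 88} × {ν}, {88} × {λ, μ}, {88} × {λ, ν}, {88} × {μ, ν}, {87} × {λ, μ, ν}, {87, 88, 89} × {λ}, {87, 88, 89} × {μ}, {87, 88, 89} × {ν}, {88} × {λ, μ, ν}, {87, 88} × {λ, μ}, {87, 88} × {λ, ν}, {87, 88} × {μ, ν}, {87, 88} × {λ, μ, ν}, {87, 88, 89} × {λ, μ}, {87, 88, 89} × {λ, ν}, {87, 88, 89} × {μ, ν}, {87, 88, 89} × {λ, μ, ν}}; |τ_{X×Y}| = 125.

Enumerate products U × V with U ∈ τ_X, V ∈ τ_Y (deduplicated):
  ∅ × ∅ = {} (∅)
  {87} × {λ} = {(87,λ)}
  {87} × {μ} = {(87,μ)}
  {87} × {ν} = {(87,ν)}
  {88} × {λ} = {(88,λ)}
  {88} × {μ} = {(88,μ)}
  {88} × {ν} = {(88,ν)}
  {87} × {λ, μ} = {(87,λ), (87,μ)}
  {87} × {λ, ν} = {(87,λ), (87,ν)}
  {87, 88} × {λ} = {(87,λ), (88,λ)}
  {87} × {μ, ν} = {(87,μ), (87,ν)}
  {87, 88} × {μ} = {(87,μ), (88,μ)}
  {87, 88} × {ν} = {(87,ν), (88,ν)}
  {88} × {λ, μ} = {(88,λ), (88,μ)}
  {88} × {λ, ν} = {(88,λ), (88,ν)}
  {88} × {μ, ν} = {(88,μ), (88,ν)}
  {87} × {λ, μ, ν} = {(87,λ), (87,μ), (87,ν)}
  {87, 88, 89} × {λ} = {(87,λ), (88,λ), (89,λ)}
  {87, 88, 89} × {μ} = {(87,μ), (88,μ), (89,μ)}
  {87, 88, 89} × {ν} = {(87,ν), (88,ν), (89,ν)}
  {88} × {λ, μ, ν} = {(88,λ), (88,μ), (88,ν)}
  {87, 88} × {λ, μ} = {(87,λ), (87,μ), (88,λ), (88,μ)}
  {87, 88} × {λ, ν} = {(87,λ), (87,ν), (88,λ), (88,ν)}
  {87, 88} × {μ, ν} = {(87,μ), (87,ν), (88,μ), (88,ν)}
  {87, 88} × {λ, μ, ν} = {(87,λ), (87,μ), (87,ν), (88,λ), (88,μ), (88,ν)}
  {87, 88, 89} × {λ, μ} = {(87,λ), (87,μ), (88,λ), (88,μ), (89,λ), (89,μ)}
  {87, 88, 89} × {λ, ν} = {(87,λ), (87,ν), (88,λ), (88,ν), (89,λ), (89,ν)}
  {87, 88, 89} × {μ, ν} = {(87,μ), (87,ν), (88,μ), (88,ν), (89,μ), (89,ν)}
  {87, 88, 89} × {λ, μ, ν} = {(87,λ), (87,μ), (87,ν), (88,λ), (88,μ), (88,ν), (89,λ), (89,μ), (89,ν)}
These 29 distinct sets form the basis B.
Close under arbitrary unions to get τ_{X×Y}; counting gives |τ_{X×Y}| = 125.


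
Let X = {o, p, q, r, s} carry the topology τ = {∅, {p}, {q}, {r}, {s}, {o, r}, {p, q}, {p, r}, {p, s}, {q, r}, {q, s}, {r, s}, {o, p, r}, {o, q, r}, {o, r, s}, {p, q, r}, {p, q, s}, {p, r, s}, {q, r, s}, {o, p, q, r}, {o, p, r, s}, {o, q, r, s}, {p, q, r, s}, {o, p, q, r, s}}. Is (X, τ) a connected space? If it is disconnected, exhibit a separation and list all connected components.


(X, τ) is disconnected; components = [{p}, {q}, {s}, {o, r}].

Find clopen sets (U ∈ τ with X ∖ U ∈ τ):
  U = ∅, X ∖ U = {o, p, q, r, s} — both open, so U is clopen.
  U = {p}, X ∖ U = {o, q, r, s} — both open, so U is clopen.
  U = {q}, X ∖ U = {o, p, r, s} — both open, so U is clopen.
  U = {s}, X ∖ U = {o, p, q, r} — both open, so U is clopen.
  U = {o, r}, X ∖ U = {p, q, s} — both open, so U is clopen.
  U = {p, q}, X ∖ U = {o, r, s} — both open, so U is clopen.
  U = {p, s}, X ∖ U = {o, q, r} — both open, so U is clopen.
  U = {q, s}, X ∖ U = {o, p, r} — both open, so U is clopen.
  U = {o, p, r}, X ∖ U = {q, s} — both open, so U is clopen.
  U = {o, q, r}, X ∖ U = {p, s} — both open, so U is clopen.
  U = {o, r, s}, X ∖ U = {p, q} — both open, so U is clopen.
  U = {p, q, s}, X ∖ U = {o, r} — both open, so U is clopen.
  U = {o, p, q, r}, X ∖ U = {s} — both open, so U is clopen.
  U = {o, p, r, s}, X ∖ U = {q} — both open, so U is clopen.
  U = {o, q, r, s}, X ∖ U = {p} — both open, so U is clopen.
  U = {o, p, q, r, s}, X ∖ U = ∅ — both open, so U is clopen.
Nontrivial clopen(s) exist: e.g. {o, r, s}. So (X, τ) is disconnected.
Compute connected components by grouping points that agree on all clopens:
  component: {p}
  component: {q}
  component: {s}
  component: {o, r}


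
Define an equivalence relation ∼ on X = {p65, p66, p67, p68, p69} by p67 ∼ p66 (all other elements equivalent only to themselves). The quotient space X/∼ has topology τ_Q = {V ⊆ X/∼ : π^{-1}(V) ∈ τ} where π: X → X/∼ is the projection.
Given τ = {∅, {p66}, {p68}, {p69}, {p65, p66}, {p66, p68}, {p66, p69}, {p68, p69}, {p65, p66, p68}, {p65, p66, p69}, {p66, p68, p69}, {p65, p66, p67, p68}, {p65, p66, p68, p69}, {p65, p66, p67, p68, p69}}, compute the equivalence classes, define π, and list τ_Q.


X/∼ = {[p65], [p66=p67], [p68], [p69]}; |τ_Q| = 6.

Equivalence classes: [p65], [p66=p67], [p68], [p69].
Quotient map π: X → X/∼ sends p65 ↦ [p65], p66 ↦ [p66=p67], p67 ↦ [p66=p67], p68 ↦ [p68], p69 ↦ [p69].
For each subset V ⊆ X/∼, compute π^{-1}(V) ⊆ X and check whether π^{-1}(V) ∈ τ. V is open in τ_Q iff π^{-1}(V) ∈ τ.
  V = {}: π^{-1}(V) = ∅ ∈ τ ✓.
  V = {[p65]}: π^{-1}(V) = {p65} ∉ τ ✗.
  V = {[p66=p67]}: π^{-1}(V) = {p66, p67} ∉ τ ✗.
  V = {[p65], [p66=p67]}: π^{-1}(V) = {p65, p66, p67} ∉ τ ✗.
  V = {[p68]}: π^{-1}(V) = {p68} ∈ τ ✓.
  V = {[p65], [p68]}: π^{-1}(V) = {p65, p68} ∉ τ ✗.
  V = {[p66=p67], [p68]}: π^{-1}(V) = {p66, p67, p68} ∉ τ ✗.
  V = {[p65], [p66=p67], [p68]}: π^{-1}(V) = {p65, p66, p67, p68} ∈ τ ✓.
  V = {[p69]}: π^{-1}(V) = {p69} ∈ τ ✓.
  V = {[p65], [p69]}: π^{-1}(V) = {p65, p69} ∉ τ ✗.
  V = {[p66=p67], [p69]}: π^{-1}(V) = {p66, p67, p69} ∉ τ ✗.
  V = {[p65], [p66=p67], [p69]}: π^{-1}(V) = {p65, p66, p67, p69} ∉ τ ✗.
  V = {[p68], [p69]}: π^{-1}(V) = {p68, p69} ∈ τ ✓.
  V = {[p65], [p68], [p69]}: π^{-1}(V) = {p65, p68, p69} ∉ τ ✗.
  V = {[p66=p67], [p68], [p69]}: π^{-1}(V) = {p66, p67, p68, p69} ∉ τ ✗.
  V = {[p65], [p66=p67], [p68], [p69]}: π^{-1}(V) = {p65, p66, p67, p68, p69} ∈ τ ✓.
Open sets in the quotient: τ_Q = {{}, {[p68]}, {[p65], [p66=p67], [p68]}, {[p69]}, {[p68], [p69]}, {[p65], [p66=p67], [p68], [p69]}} (6 elements).


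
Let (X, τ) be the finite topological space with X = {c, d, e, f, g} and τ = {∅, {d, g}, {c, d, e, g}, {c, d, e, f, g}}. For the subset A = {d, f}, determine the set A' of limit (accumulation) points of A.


A' = {c, e, f, g}

For each x ∈ X, list the open sets U ∈ τ with x ∈ U, then check whether U ∩ (A ∖ {x}) ≠ ∅ for every such U.
  x = c: opens ∋ x are {c, d, e, g}, {c, d, e, f, g}; each meets A ∖ {c}, so x IS a limit point.
  x = d: open {d, g} ∋ x has {d, g} ∩ (A ∖ {d}) = ∅, so x is NOT a limit point.
  x = e: opens ∋ x are {c, d, e, g}, {c, d, e, f, g}; each meets A ∖ {e}, so x IS a limit point.
  x = f: opens ∋ x are {c, d, e, f, g}; each meets A ∖ {f}, so x IS a limit point.
  x = g: opens ∋ x are {d, g}, {c, d, e, g}, {c, d, e, f, g}; each meets A ∖ {g}, so x IS a limit point.
Collecting: A' = {c, e, f, g}.


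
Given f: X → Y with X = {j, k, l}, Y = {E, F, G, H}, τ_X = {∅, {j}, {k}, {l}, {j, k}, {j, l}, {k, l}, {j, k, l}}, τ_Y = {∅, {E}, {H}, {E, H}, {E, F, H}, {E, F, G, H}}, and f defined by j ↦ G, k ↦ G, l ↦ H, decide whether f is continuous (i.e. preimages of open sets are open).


f IS continuous.

Compute f^{-1}(U) for each U ∈ τ_Y:
  U = ∅: f^{-1}(U) = ∅ ∈ τ_X ✓.
  U = {E}: f^{-1}(U) = ∅ ∈ τ_X ✓.
  U = {H}: f^{-1}(U) = {l} ∈ τ_X ✓.
  U = {E, H}: f^{-1}(U) = {l} ∈ τ_X ✓.
  U = {E, F, H}: f^{-1}(U) = {l} ∈ τ_X ✓.
  U = {E, F, G, H}: f^{-1}(U) = {j, k, l} ∈ τ_X ✓.
Every preimage lies in τ_X, so f IS continuous.


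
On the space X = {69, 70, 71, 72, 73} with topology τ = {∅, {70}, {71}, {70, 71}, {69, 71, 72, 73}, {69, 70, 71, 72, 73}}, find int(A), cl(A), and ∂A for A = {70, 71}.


int(A) = {70, 71}, cl(A) = {69, 70, 71, 72, 73}, ∂A = {69, 72, 73}.

Closed sets in (X, τ) are complements of opens:
  closed(X, τ) = {∅, {70}, {69, 72, 73}, {69, 70, 72, 73}, {69, 71, 72, 73}, {69, 70, 71, 72, 73}}.
int(A) = ⋃ {U ∈ τ : U ⊆ A}. Opens contained in A: ∅, {70}, {71}, {70, 71}.
Taking the union of these: int(A) = {70, 71}.
cl(A) = ⋂ {C closed : A ⊆ C}. Closed sets containing A: {69, 70, 71, 72, 73}.
Intersecting these: cl(A) = {69, 70, 71, 72, 73}.
∂A = cl(A) ∖ int(A) = {69, 70, 71, 72, 73} ∖ {70, 71} = {69, 72, 73}.


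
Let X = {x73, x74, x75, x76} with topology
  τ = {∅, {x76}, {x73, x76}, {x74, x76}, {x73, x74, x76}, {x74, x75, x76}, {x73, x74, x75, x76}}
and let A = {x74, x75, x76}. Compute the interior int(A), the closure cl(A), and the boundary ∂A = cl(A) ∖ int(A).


int(A) = {x74, x75, x76}, cl(A) = {x73, x74, x75, x76}, ∂A = {x73}.

Closed sets in (X, τ) are complements of opens:
  closed(X, τ) = {∅, {x73}, {x75}, {x73, x75}, {x74, x75}, {x73, x74, x75}, {x73, x74, x75, x76}}.
int(A) = ⋃ {U ∈ τ : U ⊆ A}. Opens contained in A: ∅, {x76}, {x74, x76}, {x74, x75, x76}.
Taking the union of these: int(A) = {x74, x75, x76}.
cl(A) = ⋂ {C closed : A ⊆ C}. Closed sets containing A: {x73, x74, x75, x76}.
Intersecting these: cl(A) = {x73, x74, x75, x76}.
∂A = cl(A) ∖ int(A) = {x73, x74, x75, x76} ∖ {x74, x75, x76} = {x73}.


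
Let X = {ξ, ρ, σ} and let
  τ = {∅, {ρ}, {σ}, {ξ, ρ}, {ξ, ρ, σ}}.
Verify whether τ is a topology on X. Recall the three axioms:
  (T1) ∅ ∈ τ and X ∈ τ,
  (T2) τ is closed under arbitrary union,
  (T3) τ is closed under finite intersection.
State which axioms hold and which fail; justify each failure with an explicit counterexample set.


τ is NOT a topology on X.

Axiom (T1): ∅ ∈ τ? Yes; X ∈ τ? Yes.
Axiom (T2/T3): check pairwise unions and intersections of members of τ.
Counterexample for (T2): {ρ} ∪ {σ} = {ρ, σ} ∉ τ. Therefore τ is NOT a topology.


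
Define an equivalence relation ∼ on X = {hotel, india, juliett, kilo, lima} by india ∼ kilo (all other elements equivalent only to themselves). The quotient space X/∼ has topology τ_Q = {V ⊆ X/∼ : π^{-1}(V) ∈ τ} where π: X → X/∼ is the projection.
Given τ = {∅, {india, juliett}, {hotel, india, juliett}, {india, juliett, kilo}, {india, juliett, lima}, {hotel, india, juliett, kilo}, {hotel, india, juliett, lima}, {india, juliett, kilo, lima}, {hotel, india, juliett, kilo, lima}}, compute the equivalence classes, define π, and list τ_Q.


X/∼ = {[hotel], [india=kilo], [juliett], [lima]}; |τ_Q| = 5.

Equivalence classes: [hotel], [india=kilo], [juliett], [lima].
Quotient map π: X → X/∼ sends hotel ↦ [hotel], india ↦ [india=kilo], juliett ↦ [juliett], kilo ↦ [india=kilo], lima ↦ [lima].
For each subset V ⊆ X/∼, compute π^{-1}(V) ⊆ X and check whether π^{-1}(V) ∈ τ. V is open in τ_Q iff π^{-1}(V) ∈ τ.
  V = {}: π^{-1}(V) = ∅ ∈ τ ✓.
  V = {[hotel]}: π^{-1}(V) = {hotel} ∉ τ ✗.
  V = {[india=kilo]}: π^{-1}(V) = {india, kilo} ∉ τ ✗.
  V = {[hotel], [india=kilo]}: π^{-1}(V) = {hotel, india, kilo} ∉ τ ✗.
  V = {[juliett]}: π^{-1}(V) = {juliett} ∉ τ ✗.
  V = {[hotel], [juliett]}: π^{-1}(V) = {hotel, juliett} ∉ τ ✗.
  V = {[india=kilo], [juliett]}: π^{-1}(V) = {india, juliett, kilo} ∈ τ ✓.
  V = {[hotel], [india=kilo], [juliett]}: π^{-1}(V) = {hotel, india, juliett, kilo} ∈ τ ✓.
  V = {[lima]}: π^{-1}(V) = {lima} ∉ τ ✗.
  V = {[hotel], [lima]}: π^{-1}(V) = {hotel, lima} ∉ τ ✗.
  V = {[india=kilo], [lima]}: π^{-1}(V) = {india, kilo, lima} ∉ τ ✗.
  V = {[hotel], [india=kilo], [lima]}: π^{-1}(V) = {hotel, india, kilo, lima} ∉ τ ✗.
  V = {[juliett], [lima]}: π^{-1}(V) = {juliett, lima} ∉ τ ✗.
  V = {[hotel], [juliett], [lima]}: π^{-1}(V) = {hotel, juliett, lima} ∉ τ ✗.
  V = {[india=kilo], [juliett], [lima]}: π^{-1}(V) = {india, juliett, kilo, lima} ∈ τ ✓.
  V = {[hotel], [india=kilo], [juliett], [lima]}: π^{-1}(V) = {hotel, india, juliett, kilo, lima} ∈ τ ✓.
Open sets in the quotient: τ_Q = {{}, {[india=kilo], [juliett]}, {[hotel], [india=kilo], [juliett]}, {[india=kilo], [juliett], [lima]}, {[hotel], [india=kilo], [juliett], [lima]}} (5 elements).


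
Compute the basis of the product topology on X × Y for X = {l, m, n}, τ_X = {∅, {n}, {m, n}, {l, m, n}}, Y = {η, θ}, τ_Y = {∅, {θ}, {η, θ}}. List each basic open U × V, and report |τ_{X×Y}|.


Basis B = {∅ × ∅, {n} × {θ}, {m, n} × {θ}, {n} × {η, θ}, {l, m, n} × {θ}, {m, n} × {η, θ}, {l, m, n} × {η, θ}}; |τ_{X×Y}| = 10.

Enumerate products U × V with U ∈ τ_X, V ∈ τ_Y (deduplicated):
  ∅ × ∅ = {} (∅)
  {n} × {θ} = {(n,θ)}
  {m, n} × {θ} = {(m,θ), (n,θ)}
  {n} × {η, θ} = {(n,η), (n,θ)}
  {l, m, n} × {θ} = {(l,θ), (m,θ), (n,θ)}
  {m, n} × {η, θ} = {(m,η), (m,θ), (n,η), (n,θ)}
  {l, m, n} × {η, θ} = {(l,η), (l,θ), (m,η), (m,θ), (n,η), (n,θ)}
These 7 distinct sets form the basis B.
Close under arbitrary unions to get τ_{X×Y}; counting gives |τ_{X×Y}| = 10.
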